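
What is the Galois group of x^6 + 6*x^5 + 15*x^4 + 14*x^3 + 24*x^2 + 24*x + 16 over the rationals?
S_3 (order 6)

The polynomial f is an irreducible sextic over Q, so G = Gal(f/Q) is one of the 16 transitive subgroups 6T1, ..., 6T16 of S_6. The discriminant of f is -1160950579200, which is not a perfect square, so G is not contained in A_6. The transitive groups of degree 6 not contained in A_6 are: C_6 (6T1, order 6), S_3 (6T2, order 6), D_6 (6T3, order 12), C_3 x S_3 (6T5, order 18), A_4 x C_2 (6T6, order 24), S_4 (6T8, order 24), S_3 x S_3 (6T9, order 36), S_4 x C_2 (6T11, order 48), (S_3 x S_3) : C_2 (6T13, order 72), PGL(2,5) (6T14, order 120), S_6 (6T16, order 720). By Dedekind's theorem, for a prime p not dividing disc(f) the degrees of the irreducible factors of f mod p form the cycle type of an element of G. Factoring f modulo the 23 such primes p <= 101 (skipping 2, 3, 5, which divide the discriminant), each new pattern first appears at: mod 7: f = (x^3 + 3x^2 + 2x + 2)(x^3 + 3x^2 + 4x + 1), pattern 3+3; mod 11: f = (x^2 + 4x + 8)(x^2 + 6x + 7)(x^2 + 7x + 5), pattern 2+2+2; mod 61: f = (x + 7)(x + 13)(x + 15)(x + 19)(x + 36)(x + 38), pattern 1+1+1+1+1+1. No other pattern occurs in this range, so the set of observed cycle types is {3+3, 2+2+2, 1+1+1+1+1+1}. The candidates containing elements of all these cycle types are C_6 (6T1) of order 6, S_3 (6T2) of order 6, D_6 (6T3) of order 12, C_3 x S_3 (6T5) of order 18, A_4 x C_2 (6T6) of order 24, S_4 (6T8) of order 24, S_3 x S_3 (6T9) of order 36, S_4 x C_2 (6T11) of order 48, (S_3 x S_3) : C_2 (6T13) of order 72, PGL(2,5) (6T14) of order 120, S_6 (6T16) of order 720; the others are excluded. The observed types are precisely the cycle types that occur in S_3 (6T2). Each of the other remaining candidates has further cycle types, and by the Chebotarev density theorem the matching factorization patterns would occur for a proportion of primes equal to their share of the group: C_6 (6T1) additionally contains elements of type 6 (2 of its 6 elements, about 33% of primes); D_6 (6T3) additionally contains elements of type 6, 2+2+1+1 (5 of its 12 elements, about 42% of primes); C_3 x S_3 (6T5) additionally contains elements of type 6, 3+1+1+1 (10 of its 18 elements, about 56% of primes); A_4 x C_2 (6T6) additionally contains elements of type 6, 2+2+1+1, 2+1+1+1+1 (14 of its 24 elements, about 58% of primes); S_4 (6T8) additionally contains elements of type 4+1+1, 2+2+1+1 (9 of its 24 elements, about 38% of primes); S_3 x S_3 (6T9) additionally contains elements of type 6, 3+1+1+1, 2+2+1+1 (25 of its 36 elements, about 69% of primes); S_4 x C_2 (6T11) additionally contains elements of type 6, 4+2, 4+1+1, 2+2+1+1, 2+1+1+1+1 (32 of its 48 elements, about 67% of primes); (S_3 x S_3) : C_2 (6T13) additionally contains elements of type 6, 4+2, 3+2+1, 3+1+1+1, 2+2+1+1, 2+1+1+1+1 (61 of its 72 elements, about 85% of primes); PGL(2,5) (6T14) additionally contains elements of type 6, 5+1, 4+1+1, 2+2+1+1 (89 of its 120 elements, about 74% of primes); S_6 (6T16) additionally contains elements of type 6, 5+1, 4+2, 4+1+1, 3+2+1, 3+1+1+1, 2+2+1+1, 2+1+1+1+1 (664 of its 720 elements, about 92% of primes). None of the 23 primes tested shows any such pattern (for each of these groups the chance of that is below 10^-4), which rules them out. Hence G = S_3 (6T2), of order 6.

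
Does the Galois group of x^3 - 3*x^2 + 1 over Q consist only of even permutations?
Yes

The polynomial is irreducible of degree 3 over Q. Its discriminant is 81 = 9^2, a perfect square. A Galois group lies in the alternating group exactly when the discriminant is a square in Q, so the Galois group (C_3) is contained in A_3.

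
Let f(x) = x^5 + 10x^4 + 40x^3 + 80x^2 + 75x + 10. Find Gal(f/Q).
5T2: D_5

The polynomial f is an irreducible quintic over Q, so G = Gal(f/Q) is a transitive subgroup of S_5: one of C_5 (5T1, order 5), D_5 (5T2, order 10), F_20 (5T3, order 20), A_5 (5T4, order 60) or S_5 (5T5, order 120). The discriminant of f is 64000000 = 8000^2, a perfect square, so G is contained in A_5. The transitive groups of degree 5 contained in A_5 are: C_5 (5T1, order 5), D_5 (5T2, order 10), A_5 (5T4, order 60). By Dedekind's theorem, for a prime p not dividing disc(f) the degrees of the irreducible factors of f mod p form the cycle type of an element of G. Factoring f modulo the 23 such primes p <= 97 (skipping 2, 5, which divide the discriminant), each new pattern first appears at: mod 3: f = (x + 2)(x^2 + 1)(x^2 + 2x + 2), pattern 2+2+1; mod 7: f = (x^5 + 3x^4 + 5x^3 + 3x^2 + 5x + 3), pattern 5. No other pattern occurs in this range, so the set of observed cycle types is {2+2+1, 5}. The candidates containing elements of all these cycle types are D_5 (5T2) of order 10, A_5 (5T4) of order 60; the others are excluded. The observed types are precisely the cycle types that occur in D_5 (5T2) (apart from the identity). Each of the other remaining candidates has further cycle types, and by the Chebotarev density theorem the matching factorization patterns would occur for a proportion of primes equal to their share of the group: A_5 (5T4) additionally contains elements of type 3+1+1 (20 of its 60 elements, about 33% of primes). None of the 23 primes tested shows any such pattern (for each of these groups the chance of that is below 10^-4), which rules them out. Hence G = D_5 (5T2), of order 10.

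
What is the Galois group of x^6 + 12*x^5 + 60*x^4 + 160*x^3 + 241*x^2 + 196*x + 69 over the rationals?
S_4 x C_2

The polynomial f is an irreducible sextic over Q, so G = Gal(f/Q) is one of the 16 transitive subgroups 6T1, ..., 6T16 of S_6. The discriminant of f is -61504, which is not a perfect square, so G is not contained in A_6. The transitive groups of degree 6 not contained in A_6 are: C_6 (6T1, order 6), S_3 (6T2, order 6), D_6 (6T3, order 12), C_3 x S_3 (6T5, order 18), A_4 x C_2 (6T6, order 24), S_4 (6T8, order 24), S_3 x S_3 (6T9, order 36), S_4 x C_2 (6T11, order 48), (S_3 x S_3) : C_2 (6T13, order 72), PGL(2,5) (6T14, order 120), S_6 (6T16, order 720). By Dedekind's theorem, for a prime p not dividing disc(f) the degrees of the irreducible factors of f mod p form the cycle type of an element of G. Factoring f modulo the 17 such primes p <= 67 (skipping 2, 31, which divide the discriminant), each new pattern first appears at: mod 3: f = (x)(x + 1)(x^4 + 2x^3 + x^2 + 1), pattern 4+1+1; mod 5: f = (x^3 + 3x^2 + 2x + 2)(x^3 + 4x^2 + x + 2), pattern 3+3; mod 7: f = (x^6 + 5x^5 + 4x^4 + 6x^3 + 3x^2 + 6), pattern 6; mod 11: f = (x^2 + 3x + 9)(x^2 + 4x + 2)(x^2 + 5x + 2), pattern 2+2+2; mod 13: f = (x^2 + 4x + 10)(x^4 + 8x^3 + 5x^2 + 8x + 3), pattern 4+2; mod 37: f = (x + 7)(x + 34)(x^2 + 13x + 1)(x^2 + 32x + 2), pattern 2+2+1+1; mod 47: f = (x + 7)(x + 11)(x + 40)(x + 44)(x^2 + 4x + 16), pattern 2+1+1+1+1. No other pattern occurs in this range, so the set of observed cycle types is {4+1+1, 3+3, 6, 2+2+2, 4+2, 2+2+1+1, 2+1+1+1+1}. The candidates containing elements of all these cycle types are S_4 x C_2 (6T11) of order 48, S_6 (6T16) of order 720; the others are excluded. The observed types are precisely the cycle types that occur in S_4 x C_2 (6T11) (apart from the identity). Each of the other remaining candidates has further cycle types, and by the Chebotarev density theorem the matching factorization patterns would occur for a proportion of primes equal to their share of the group: S_6 (6T16) additionally contains elements of type 5+1, 3+2+1, 3+1+1+1 (304 of its 720 elements, about 42% of primes). None of the 17 primes tested shows any such pattern (for each of these groups the chance of that is below 10^-4), which rules them out. Hence G = S_4 x C_2 (6T11), of order 48.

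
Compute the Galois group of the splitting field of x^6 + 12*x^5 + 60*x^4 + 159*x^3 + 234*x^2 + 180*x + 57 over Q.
The polynomial f is an irreducible sextic over Q, so G = Gal(f/Q) is one of the 16 transitive subgroups 6T1, ..., 6T16 of S_6. The discriminant of f is -19683, which is not a perfect square, so G is not contained in A_6. The transitive groups of degree 6 not contained in A_6 are: C_6 (6T1, order 6), S_3 (6T2, order 6), D_6 (6T3, order 12), C_3 x S_3 (6T5, order 18), A_4 x C_2 (6T6, order 24), S_4 (6T8, order 24), S_3 x S_3 (6T9, order 36), S_4 x C_2 (6T11, order 48), (S_3 x S_3) : C_2 (6T13, order 72), PGL(2,5) (6T14, order 120), S_6 (6T16, order 720). By Dedekind's theorem, for a prime p not dividing disc(f) the degrees of the irreducible factors of f mod p form the cycle type of an element of G. Factoring f modulo the 37 such primes p <= 163 (skipping 3, which divides the discriminant), each new pattern first appears at: mod 2: f = (x^6 + x^3 + 1), pattern 6; mod 7: f = (x^3 + 6x^2 + 5x + 3)(x^3 + 6x^2 + 5x + 5), pattern 3+3; mod 17: f = (x^2 + 14)(x^2 + x + 16)(x^2 + 11x + 2), pattern 2+2+2; mod 19: f = (x)(x + 6)(x + 7)(x + 8)(x + 11)(x + 18), pattern 1+1+1+1+1+1. No other pattern occurs in this range, so the set of observed cycle types is {6, 3+3, 2+2+2, 1+1+1+1+1+1}. The candidates containing elements of all these cycle types are C_6 (6T1) of order 6, D_6 (6T3) of order 12, C_3 x S_3 (6T5) of order 18, A_4 x C_2 (6T6) of order 24, S_3 x S_3 (6T9) of order 36, S_4 x C_2 (6T11) of order 48, (S_3 x S_3) : C_2 (6T13) of order 72, PGL(2,5) (6T14) of order 120, S_6 (6T16) of order 720; the others are excluded. The observed types are precisely the cycle types that occur in C_6 (6T1). Each of the other remaining candidates has further cycle types, and by the Chebotarev density theorem the matching factorization patterns would occur for a proportion of primes equal to their share of the group: D_6 (6T3) additionally contains elements of type 2+2+1+1 (3 of its 12 elements, about 25% of primes); C_3 x S_3 (6T5) additionally contains elements of type 3+1+1+1 (4 of its 18 elements, about 22% of primes); A_4 x C_2 (6T6) additionally contains elements of type 2+2+1+1, 2+1+1+1+1 (6 of its 24 elements, about 25% of primes); S_3 x S_3 (6T9) additionally contains elements of type 3+1+1+1, 2+2+1+1 (13 of its 36 elements, about 36% of primes); S_4 x C_2 (6T11) additionally contains elements of type 4+2, 4+1+1, 2+2+1+1, 2+1+1+1+1 (24 of its 48 elements, about 50% of primes); (S_3 x S_3) : C_2 (6T13) additionally contains elements of type 4+2, 3+2+1, 3+1+1+1, 2+2+1+1, 2+1+1+1+1 (49 of its 72 elements, about 68% of primes); PGL(2,5) (6T14) additionally contains elements of type 5+1, 4+1+1, 2+2+1+1 (69 of its 120 elements, about 58% of primes); S_6 (6T16) additionally contains elements of type 5+1, 4+2, 4+1+1, 3+2+1, 3+1+1+1, 2+2+1+1, 2+1+1+1+1 (544 of its 720 elements, about 76% of primes). None of the 37 primes tested shows any such pattern (for each of these groups the chance of that is below 10^-4), which rules them out. Hence G = C_6 (6T1), of order 6.

C_6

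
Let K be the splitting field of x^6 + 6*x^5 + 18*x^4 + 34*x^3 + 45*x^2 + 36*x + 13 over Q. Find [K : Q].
120

The degree of the splitting field over Q equals the order of the Galois group, so first determine the group. The polynomial f is an irreducible sextic over Q, so G = Gal(f/Q) is one of the 16 transitive subgroups 6T1, ..., 6T16 of S_6. The discriminant of f is -16003008, which is not a perfect square, so G is not contained in A_6. The transitive groups of degree 6 not contained in A_6 are: C_6 (6T1, order 6), S_3 (6T2, order 6), D_6 (6T3, order 12), C_3 x S_3 (6T5, order 18), A_4 x C_2 (6T6, order 24), S_4 (6T8, order 24), S_3 x S_3 (6T9, order 36), S_4 x C_2 (6T11, order 48), (S_3 x S_3) : C_2 (6T13, order 72), PGL(2,5) (6T14, order 120), S_6 (6T16, order 720). By Dedekind's theorem, for a prime p not dividing disc(f) the degrees of the irreducible factors of f mod p form the cycle type of an element of G. Factoring f modulo the 21 such primes p <= 89 (skipping 2, 3, 7, which divide the discriminant), each new pattern first appears at: mod 5: f = (x^6 + x^5 + 3x^4 + 4x^3 + x + 3), pattern 6; mod 11: f = (x + 3)(x^5 + 3x^4 + 9x^3 + 7x^2 + 2x + 8), pattern 5+1; mod 13: f = (x)(x + 9)(x^4 + 10x^3 + 6x^2 + 6x + 4), pattern 4+1+1; mod 23: f = (x + 17)(x + 21)(x^2 + 17x + 10)(x^2 + 20x + 21), pattern 2+2+1+1; mod 43: f = (x^3 + 22x^2 + 39x + 16)(x^3 + 27x^2 + 30x + 25), pattern 3+3; mod 61: f = (x^2 + 16x + 13)(x^2 + 20x + 31)(x^2 + 31x + 2), pattern 2+2+2. No other pattern occurs in this range, so the set of observed cycle types is {6, 5+1, 4+1+1, 2+2+1+1, 3+3, 2+2+2}. The candidates containing elements of all these cycle types are PGL(2,5) (6T14) of order 120, S_6 (6T16) of order 720; the others are excluded. The observed types are precisely the cycle types that occur in PGL(2,5) (6T14) (apart from the identity). Each of the other remaining candidates has further cycle types, and by the Chebotarev density theorem the matching factorization patterns would occur for a proportion of primes equal to their share of the group: S_6 (6T16) additionally contains elements of type 4+2, 3+2+1, 3+1+1+1, 2+1+1+1+1 (265 of its 720 elements, about 37% of primes). None of the 21 primes tested shows any such pattern (for each of these groups the chance of that is below 10^-4), which rules them out. Hence G = PGL(2,5) (6T14), of order 120. The Galois group PGL(2,5) (6T14) has order 120, so the splitting field has degree 120 over Q.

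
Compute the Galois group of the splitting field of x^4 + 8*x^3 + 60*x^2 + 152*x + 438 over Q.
The polynomial is an irreducible quartic over Q and its discriminant is 857311232, which is not a perfect square, so the Galois group is not contained in A_4. The resolvent cubic y^3 - 60*y^2 - 536*y + 53984 has exactly one rational root, so the Galois group is C_4 or D_4. The quartic remains irreducible over Q(sqrt(disc)), so the group is D_4.

D_4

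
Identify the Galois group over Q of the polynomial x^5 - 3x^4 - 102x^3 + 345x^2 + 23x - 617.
5T1: C_5

The polynomial f is an irreducible quintic over Q, so G = Gal(f/Q) is a transitive subgroup of S_5: one of C_5 (5T1, order 5), D_5 (5T2, order 10), F_20 (5T3, order 20), A_5 (5T4, order 60) or S_5 (5T5, order 120). The discriminant of f is 275394987510841 = 16595029^2, a perfect square, so G is contained in A_5. The transitive groups of degree 5 contained in A_5 are: C_5 (5T1, order 5), D_5 (5T2, order 10), A_5 (5T4, order 60). By Dedekind's theorem, for a prime p not dividing disc(f) the degrees of the irreducible factors of f mod p form the cycle type of an element of G. Factoring f modulo the 14 such primes p <= 53 (skipping 11, 23, which divide the discriminant), each new pattern first appears at: mod 2: f = (x^5 + x^4 + x^2 + x + 1), pattern 5; mod 43: f = (x + 3)(x + 9)(x + 11)(x + 28)(x + 32), pattern 1+1+1+1+1. No other pattern occurs in this range, so the set of observed cycle types is {5, 1+1+1+1+1}. The candidates containing elements of all these cycle types are C_5 (5T1) of order 5, D_5 (5T2) of order 10, A_5 (5T4) of order 60; the others are excluded. The observed types are precisely the cycle types that occur in C_5 (5T1). Each of the other remaining candidates has further cycle types, and by the Chebotarev density theorem the matching factorization patterns would occur for a proportion of primes equal to their share of the group: D_5 (5T2) additionally contains elements of type 2+2+1 (5 of its 10 elements, about 50% of primes); A_5 (5T4) additionally contains elements of type 3+1+1, 2+2+1 (35 of its 60 elements, about 58% of primes). None of the 14 primes tested shows any such pattern (for each of these groups the chance of that is below 10^-4), which rules them out. Hence G = C_5 (5T1), of order 5.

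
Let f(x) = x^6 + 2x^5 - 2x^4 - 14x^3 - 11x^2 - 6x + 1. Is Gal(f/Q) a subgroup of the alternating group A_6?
Yes

The polynomial is irreducible of degree 6 over Q. Its discriminant is 5489031744 = 74088^2, a perfect square. A Galois group lies in the alternating group exactly when the discriminant is a square in Q, so the Galois group (A_4) is contained in A_6.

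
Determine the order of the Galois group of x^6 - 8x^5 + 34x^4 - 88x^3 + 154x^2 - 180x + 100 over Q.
72

The degree of the splitting field over Q equals the order of the Galois group, so first determine the group. The polynomial f is an irreducible sextic over Q, so G = Gal(f/Q) is one of the 16 transitive subgroups 6T1, ..., 6T16 of S_6. The discriminant of f is -54718156800, which is not a perfect square, so G is not contained in A_6. The transitive groups of degree 6 not contained in A_6 are: C_6 (6T1, order 6), S_3 (6T2, order 6), D_6 (6T3, order 12), C_3 x S_3 (6T5, order 18), A_4 x C_2 (6T6, order 24), S_4 (6T8, order 24), S_3 x S_3 (6T9, order 36), S_4 x C_2 (6T11, order 48), (S_3 x S_3) : C_2 (6T13, order 72), PGL(2,5) (6T14, order 120), S_6 (6T16, order 720). By Dedekind's theorem, for a prime p not dividing disc(f) the degrees of the irreducible factors of f mod p form the cycle type of an element of G. Factoring f modulo the 27 such primes p <= 113 (skipping 2, 3, 5, which divide the discriminant), each new pattern first appears at: mod 7: f = (x^2 + 6x + 4)(x^4 + 2x^2 + 5x + 4), pattern 4+2; mod 13: f = (x + 12)(x^2 + 10x + 4)(x^3 + 9x^2 + 11x + 1), pattern 3+2+1; mod 17: f = (x^3 + 13x^2 + 4x + 2)(x^3 + 13x^2 + 14x + 16), pattern 3+3; mod 19: f = (x^2 + 7x + 9)(x^2 + 8x + 1)(x^2 + 15x + 9), pattern 2+2+2; mod 31: f = (x^6 + 23x^5 + 3x^4 + 5x^3 + 30x^2 + 6x + 7), pattern 6; mod 37: f = (x + 22)(x + 23)(x^2 + 10x + 19)(x^2 + 11x + 8), pattern 2+2+1+1; mod 41: f = (x + 13)(x + 28)(x + 37)(x^3 + 37x^2 + 23x + 5), pattern 3+1+1+1; mod 113: f = (x + 1)(x + 30)(x + 51)(x + 57)(x^2 + 79x + 57), pattern 2+1+1+1+1. No other pattern occurs in this range, so the set of observed cycle types is {4+2, 3+2+1, 3+3, 2+2+2, 6, 2+2+1+1, 3+1+1+1, 2+1+1+1+1}. The candidates containing elements of all these cycle types are (S_3 x S_3) : C_2 (6T13) of order 72, S_6 (6T16) of order 720; the others are excluded. The observed types are precisely the cycle types that occur in (S_3 x S_3) : C_2 (6T13) (apart from the identity). Each of the other remaining candidates has further cycle types, and by the Chebotarev density theorem the matching factorization patterns would occur for a proportion of primes equal to their share of the group: S_6 (6T16) additionally contains elements of type 5+1, 4+1+1 (234 of its 720 elements, about 32% of primes). None of the 27 primes tested shows any such pattern (for each of these groups the chance of that is below 10^-4), which rules them out. Hence G = (S_3 x S_3) : C_2 (6T13), of order 72. The Galois group (S_3 x S_3) : C_2 (6T13) has order 72, so the splitting field has degree 72 over Q.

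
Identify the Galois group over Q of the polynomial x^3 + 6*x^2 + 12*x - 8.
3T2: S_3

The polynomial is an irreducible cubic over Q and its discriminant is -6912, which is not a perfect square. For an irreducible cubic, a non-square discriminant gives Galois group S_3.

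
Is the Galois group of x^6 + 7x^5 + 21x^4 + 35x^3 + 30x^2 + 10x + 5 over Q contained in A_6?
Yes

The polynomial is irreducible of degree 6 over Q. Its discriminant is 525625 = 725^2, a perfect square. A Galois group lies in the alternating group exactly when the discriminant is a square in Q, so the Galois group ((C_3 x C_3) : C_4) is contained in A_6.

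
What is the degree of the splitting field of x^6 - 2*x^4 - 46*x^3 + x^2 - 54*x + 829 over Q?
The degree of the splitting field over Q equals the order of the Galois group, so first determine the group. The polynomial f is an irreducible sextic over Q, so G = Gal(f/Q) is one of the 16 transitive subgroups 6T1, ..., 6T16 of S_6. The discriminant of f is -1554882624000000, which is not a perfect square, so G is not contained in A_6. The transitive groups of degree 6 not contained in A_6 are: C_6 (6T1, order 6), S_3 (6T2, order 6), D_6 (6T3, order 12), C_3 x S_3 (6T5, order 18), A_4 x C_2 (6T6, order 24), S_4 (6T8, order 24), S_3 x S_3 (6T9, order 36), S_4 x C_2 (6T11, order 48), (S_3 x S_3) : C_2 (6T13, order 72), PGL(2,5) (6T14, order 120), S_6 (6T16, order 720). By Dedekind's theorem, for a prime p not dividing disc(f) the degrees of the irreducible factors of f mod p form the cycle type of an element of G. Factoring f modulo the 17 such primes p <= 79 (skipping 2, 3, 5, 31, 53, which divide the discriminant), each new pattern first appears at: mod 7: f = (x^6 + 5x^4 + 3x^3 + x^2 + 2x + 3), pattern 6; mod 11: f = (x^2 + 5)(x^2 + 4x + 2)(x^2 + 7x + 7), pattern 2+2+2; mod 13: f = (x^2 + 12x + 3)(x^4 + x^3 + 9x^2 + 12x + 12), pattern 4+2; mod 23: f = (x + 7)(x + 8)(x^4 + 8x^3 + 6x^2 + 14x + 7), pattern 4+1+1; mod 37: f = (x + 30)(x + 31)(x^2 + 4x + 17)(x^2 + 9x + 35), pattern 2+2+1+1; mod 41: f = (x^3 + 15x^2 + 29x + 34)(x^3 + 26x^2 + 30x + 28), pattern 3+3; mod 47: f = (x + 17)(x + 27)(x + 30)(x + 43)(x^2 + 24x + 31), pattern 2+1+1+1+1. No other pattern occurs in this range, so the set of observed cycle types is {6, 2+2+2, 4+2, 4+1+1, 2+2+1+1, 3+3, 2+1+1+1+1}. The candidates containing elements of all these cycle types are S_4 x C_2 (6T11) of order 48, S_6 (6T16) of order 720; the others are excluded. The observed types are precisely the cycle types that occur in S_4 x C_2 (6T11) (apart from the identity). Each of the other remaining candidates has further cycle types, and by the Chebotarev density theorem the matching factorization patterns would occur for a proportion of primes equal to their share of the group: S_6 (6T16) additionally contains elements of type 5+1, 3+2+1, 3+1+1+1 (304 of its 720 elements, about 42% of primes). None of the 17 primes tested shows any such pattern (for each of these groups the chance of that is below 10^-4), which rules them out. Hence G = S_4 x C_2 (6T11), of order 48. The Galois group S_4 x C_2 (6T11) has order 48, so the splitting field has degree 48 over Q.

48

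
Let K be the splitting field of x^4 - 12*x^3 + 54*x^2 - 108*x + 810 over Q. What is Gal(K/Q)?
The polynomial is an irreducible quartic over Q and its discriminant is 99179645184 = 314928^2, a perfect square, so the Galois group is contained in A_4. The resolvent cubic y^3 - 54*y^2 - 1944*y + 46656 splits completely over Q, which gives the Klein four-group V_4.

V_4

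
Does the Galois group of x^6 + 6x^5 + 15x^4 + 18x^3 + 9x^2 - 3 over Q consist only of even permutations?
The polynomial is irreducible of degree 6 over Q. Its discriminant is 5038848, which is not a perfect square. A Galois group lies in the alternating group exactly when the discriminant is a square in Q, so the Galois group (S_3 x S_3) is not contained in A_6.

No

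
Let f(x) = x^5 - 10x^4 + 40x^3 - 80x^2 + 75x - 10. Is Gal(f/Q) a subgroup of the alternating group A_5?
Yes

The polynomial is irreducible of degree 5 over Q. Its discriminant is 64000000 = 8000^2, a perfect square. A Galois group lies in the alternating group exactly when the discriminant is a square in Q, so the Galois group (D_5) is contained in A_5.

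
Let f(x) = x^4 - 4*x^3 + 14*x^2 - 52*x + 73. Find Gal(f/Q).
V_4

The polynomial is an irreducible quartic over Q and its discriminant is 9437184 = 3072^2, a perfect square, so the Galois group is contained in A_4. The resolvent cubic y^3 - 14*y^2 - 84*y + 216 splits completely over Q, which gives the Klein four-group V_4.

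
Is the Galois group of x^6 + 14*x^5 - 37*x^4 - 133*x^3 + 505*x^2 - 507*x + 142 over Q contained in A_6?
The polynomial is irreducible of degree 6 over Q. Its discriminant is 30991489 = 5567^2, a perfect square. A Galois group lies in the alternating group exactly when the discriminant is a square in Q, so the Galois group (PSL(2,5)) is contained in A_6.

Yes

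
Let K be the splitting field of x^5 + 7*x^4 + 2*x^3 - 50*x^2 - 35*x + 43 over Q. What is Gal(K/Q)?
The polynomial f is an irreducible quintic over Q, so G = Gal(f/Q) is a transitive subgroup of S_5: one of C_5 (5T1, order 5), D_5 (5T2, order 10), F_20 (5T3, order 20), A_5 (5T4, order 60) or S_5 (5T5, order 120). The discriminant of f is 15352201216 = 123904^2, a perfect square, so G is contained in A_5. The transitive groups of degree 5 contained in A_5 are: C_5 (5T1, order 5), D_5 (5T2, order 10), A_5 (5T4, order 60). By Dedekind's theorem, for a prime p not dividing disc(f) the degrees of the irreducible factors of f mod p form the cycle type of an element of G. Factoring f modulo the 14 such primes p <= 53 (skipping 2, 11, which divide the discriminant), each new pattern first appears at: mod 3: f = (x^5 + x^4 + 2x^3 + x^2 + x + 1), pattern 5; mod 23: f = (x + 2)(x + 4)(x + 12)(x + 16)(x + 19), pattern 1+1+1+1+1. No other pattern occurs in this range, so the set of observed cycle types is {5, 1+1+1+1+1}. The candidates containing elements of all these cycle types are C_5 (5T1) of order 5, D_5 (5T2) of order 10, A_5 (5T4) of order 60; the others are excluded. The observed types are precisely the cycle types that occur in C_5 (5T1). Each of the other remaining candidates has further cycle types, and by the Chebotarev density theorem the matching factorization patterns would occur for a proportion of primes equal to their share of the group: D_5 (5T2) additionally contains elements of type 2+2+1 (5 of its 10 elements, about 50% of primes); A_5 (5T4) additionally contains elements of type 3+1+1, 2+2+1 (35 of its 60 elements, about 58% of primes). None of the 14 primes tested shows any such pattern (for each of these groups the chance of that is below 10^-4), which rules them out. Hence G = C_5 (5T1), of order 5.

C_5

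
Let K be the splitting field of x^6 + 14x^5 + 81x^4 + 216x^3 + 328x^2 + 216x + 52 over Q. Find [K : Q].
24

The degree of the splitting field over Q equals the order of the Galois group, so first determine the group. The polynomial f is an irreducible sextic over Q, so G = Gal(f/Q) is one of the 16 transitive subgroups 6T1, ..., 6T16 of S_6. The discriminant of f is -1080641454080000, which is not a perfect square, so G is not contained in A_6. The transitive groups of degree 6 not contained in A_6 are: C_6 (6T1, order 6), S_3 (6T2, order 6), D_6 (6T3, order 12), C_3 x S_3 (6T5, order 18), A_4 x C_2 (6T6, order 24), S_4 (6T8, order 24), S_3 x S_3 (6T9, order 36), S_4 x C_2 (6T11, order 48), (S_3 x S_3) : C_2 (6T13, order 72), PGL(2,5) (6T14, order 120), S_6 (6T16, order 720). By Dedekind's theorem, for a prime p not dividing disc(f) the degrees of the irreducible factors of f mod p form the cycle type of an element of G. Factoring f modulo the 22 such primes p <= 89 (skipping 2, 5, which divide the discriminant), each new pattern first appears at: mod 3: f = (x^3 + 2x + 1)(x^3 + 2x^2 + x + 1), pattern 3+3; mod 7: f = (x^2 + 1)(x^2 + 2x + 2)(x^2 + 5x + 5), pattern 2+2+2; mod 13: f = (x)(x + 10)(x^4 + 4x^3 + 2x^2 + x + 6), pattern 4+1+1; mod 43: f = (x + 36)(x + 41)(x^2 + 27x + 18)(x^2 + 39x + 20), pattern 2+2+1+1. No other pattern occurs in this range, so the set of observed cycle types is {3+3, 2+2+2, 4+1+1, 2+2+1+1}. The candidates containing elements of all these cycle types are S_4 (6T8) of order 24, S_4 x C_2 (6T11) of order 48, PGL(2,5) (6T14) of order 120, S_6 (6T16) of order 720; the others are excluded. The observed types are precisely the cycle types that occur in S_4 (6T8) (apart from the identity). Each of the other remaining candidates has further cycle types, and by the Chebotarev density theorem the matching factorization patterns would occur for a proportion of primes equal to their share of the group: S_4 x C_2 (6T11) additionally contains elements of type 6, 4+2, 2+1+1+1+1 (17 of its 48 elements, about 35% of primes); PGL(2,5) (6T14) additionally contains elements of type 6, 5+1 (44 of its 120 elements, about 37% of primes); S_6 (6T16) additionally contains elements of type 6, 5+1, 4+2, 3+2+1, 3+1+1+1, 2+1+1+1+1 (529 of its 720 elements, about 73% of primes). None of the 22 primes tested shows any such pattern (for each of these groups the chance of that is below 10^-4), which rules them out. Hence G = S_4 (6T8), of order 24. The Galois group S_4 (6T8) has order 24, so the splitting field has degree 24 over Q.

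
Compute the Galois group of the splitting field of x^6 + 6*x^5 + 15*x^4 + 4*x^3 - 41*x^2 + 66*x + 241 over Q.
S_6 (order 720)

The polynomial f is an irreducible sextic over Q, so G = Gal(f/Q) is one of the 16 transitive subgroups 6T1, ..., 6T16 of S_6. The discriminant of f is -314339885068288, which is not a perfect square, so G is not contained in A_6. The transitive groups of degree 6 not contained in A_6 are: C_6 (6T1, order 6), S_3 (6T2, order 6), D_6 (6T3, order 12), C_3 x S_3 (6T5, order 18), A_4 x C_2 (6T6, order 24), S_4 (6T8, order 24), S_3 x S_3 (6T9, order 36), S_4 x C_2 (6T11, order 48), (S_3 x S_3) : C_2 (6T13, order 72), PGL(2,5) (6T14, order 120), S_6 (6T16, order 720). By Dedekind's theorem, for a prime p not dividing disc(f) the degrees of the irreducible factors of f mod p form the cycle type of an element of G. Factoring f modulo the 3 such primes p <= 7 (skipping 2, which divides the discriminant), each new pattern first appears at: mod 3: f = (x^6 + x^3 + x^2 + 1), pattern 6; mod 5: f = (x + 1)(x + 2)(x^4 + 3x^3 + 4x^2 + x + 3), pattern 4+1+1; mod 7: f = (x + 1)(x^2 + 2x + 2)(x^3 + 3x^2 + 2x + 5), pattern 3+2+1. No other pattern occurs in this range, so the set of observed cycle types is {6, 4+1+1, 3+2+1}. Among the candidates above, the only group containing elements of all these cycle types is S_6 (6T16); every other candidate lacks at least one of them. Hence G = S_6 (6T16), of order 720.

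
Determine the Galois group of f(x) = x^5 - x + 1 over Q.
The polynomial f is an irreducible quintic over Q, so G = Gal(f/Q) is a transitive subgroup of S_5: one of C_5 (5T1, order 5), D_5 (5T2, order 10), F_20 (5T3, order 20), A_5 (5T4, order 60) or S_5 (5T5, order 120). The discriminant of f is 2869, which is not a perfect square, so G is not contained in A_5. The transitive groups of degree 5 not contained in A_5 are: F_20 (5T3, order 20), S_5 (5T5, order 120). By Dedekind's theorem, for a prime p not dividing disc(f) the degrees of the irreducible factors of f mod p form the cycle type of an element of G. Factoring f modulo the first such prime p = 2, each new pattern first appears at: mod 2: f = (x^2 + x + 1)(x^3 + x^2 + 1), pattern 3+2. No other pattern occurs in this range, so the set of observed cycle types is {3+2}. Among the candidates above, the only group containing elements of all these cycle types is S_5 (5T5) — F_20 (5T3) lacks at least one of them. Hence G = S_5 (5T5), of order 120.

S_5, the symmetric group on 5 letters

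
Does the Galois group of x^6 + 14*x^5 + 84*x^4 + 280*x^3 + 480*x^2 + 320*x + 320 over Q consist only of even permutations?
The polynomial is irreducible of degree 6 over Q. Its discriminant is 564385546240000 = 23756800^2, a perfect square. A Galois group lies in the alternating group exactly when the discriminant is a square in Q, so the Galois group ((C_3 x C_3) : C_4) is contained in A_6.

Yes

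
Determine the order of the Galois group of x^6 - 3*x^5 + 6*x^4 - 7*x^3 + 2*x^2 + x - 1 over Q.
The degree of the splitting field over Q equals the order of the Galois group, so first determine the group. The polynomial f is an irreducible sextic over Q, so G = Gal(f/Q) is one of the 16 transitive subgroups 6T1, ..., 6T16 of S_6. The discriminant of f is 810448, which is not a perfect square, so G is not contained in A_6. The transitive groups of degree 6 not contained in A_6 are: C_6 (6T1, order 6), S_3 (6T2, order 6), D_6 (6T3, order 12), C_3 x S_3 (6T5, order 18), A_4 x C_2 (6T6, order 24), S_4 (6T8, order 24), S_3 x S_3 (6T9, order 36), S_4 x C_2 (6T11, order 48), (S_3 x S_3) : C_2 (6T13, order 72), PGL(2,5) (6T14, order 120), S_6 (6T16, order 720). By Dedekind's theorem, for a prime p not dividing disc(f) the degrees of the irreducible factors of f mod p form the cycle type of an element of G. Factoring f modulo the 22 such primes p <= 89 (skipping 2, 37, which divide the discriminant), each new pattern first appears at: mod 3: f = (x^3 + x^2 + x + 2)(x^3 + 2x^2 + 1), pattern 3+3; mod 5: f = (x^2 + 3)(x^2 + 3x + 4)(x^2 + 4x + 2), pattern 2+2+2; mod 17: f = (x + 1)(x + 15)(x^4 + 15x^3 + 6x^2 + 12x + 9), pattern 4+1+1; mod 67: f = (x + 4)(x + 62)(x^2 + 66x + 40)(x^2 + 66x + 50), pattern 2+2+1+1. No other pattern occurs in this range, so the set of observed cycle types is {3+3, 2+2+2, 4+1+1, 2+2+1+1}. The candidates containing elements of all these cycle types are S_4 (6T8) of order 24, S_4 x C_2 (6T11) of order 48, PGL(2,5) (6T14) of order 120, S_6 (6T16) of order 720; the others are excluded. The observed types are precisely the cycle types that occur in S_4 (6T8) (apart from the identity). Each of the other remaining candidates has further cycle types, and by the Chebotarev density theorem the matching factorization patterns would occur for a proportion of primes equal to their share of the group: S_4 x C_2 (6T11) additionally contains elements of type 6, 4+2, 2+1+1+1+1 (17 of its 48 elements, about 35% of primes); PGL(2,5) (6T14) additionally contains elements of type 6, 5+1 (44 of its 120 elements, about 37% of primes); S_6 (6T16) additionally contains elements of type 6, 5+1, 4+2, 3+2+1, 3+1+1+1, 2+1+1+1+1 (529 of its 720 elements, about 73% of primes). None of the 22 primes tested shows any such pattern (for each of these groups the chance of that is below 10^-4), which rules them out. Hence G = S_4 (6T8), of order 24. The Galois group S_4 (6T8) has order 24, so the splitting field has degree 24 over Q.

24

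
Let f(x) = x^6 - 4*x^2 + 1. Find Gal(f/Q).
The polynomial f is an irreducible sextic over Q, so G = Gal(f/Q) is one of the 16 transitive subgroups 6T1, ..., 6T16 of S_6. The discriminant of f is -3356224, which is not a perfect square, so G is not contained in A_6. The transitive groups of degree 6 not contained in A_6 are: C_6 (6T1, order 6), S_3 (6T2, order 6), D_6 (6T3, order 12), C_3 x S_3 (6T5, order 18), A_4 x C_2 (6T6, order 24), S_4 (6T8, order 24), S_3 x S_3 (6T9, order 36), S_4 x C_2 (6T11, order 48), (S_3 x S_3) : C_2 (6T13, order 72), PGL(2,5) (6T14, order 120), S_6 (6T16, order 720). By Dedekind's theorem, for a prime p not dividing disc(f) the degrees of the irreducible factors of f mod p form the cycle type of an element of G. Factoring f modulo the 67 such primes p <= 347 (skipping 2, 229, which divide the discriminant), each new pattern first appears at: mod 3: f = (x^6 + 2x^2 + 1), pattern 6; mod 5: f = (x^3 + 2x^2 + 2x + 2)(x^3 + 3x^2 + 2x + 3), pattern 3+3; mod 7: f = (x + 2)(x + 5)(x^4 + 4x^2 + 5), pattern 4+1+1; mod 13: f = (x^2 + 5)(x^4 + 8x^2 + 8), pattern 4+2; mod 23: f = (x^2 + 12)(x^2 + 5x + 18)(x^2 + 18x + 18), pattern 2+2+2; mod 29: f = (x + 10)(x + 19)(x^2 + x + 7)(x^2 + 28x + 7), pattern 2+2+1+1; mod 193: f = (x + 6)(x + 44)(x + 94)(x + 99)(x + 149)(x + 187), pattern 1+1+1+1+1+1; mod 347: f = (x + 3)(x + 151)(x + 196)(x + 344)(x^2 + 255), pattern 2+1+1+1+1. No other pattern occurs in this range, so the set of observed cycle types is {6, 3+3, 4+1+1, 4+2, 2+2+2, 2+2+1+1, 1+1+1+1+1+1, 2+1+1+1+1}. The candidates containing elements of all these cycle types are S_4 x C_2 (6T11) of order 48, S_6 (6T16) of order 720; the others are excluded. The observed types are precisely the cycle types that occur in S_4 x C_2 (6T11). Each of the other remaining candidates has further cycle types, and by the Chebotarev density theorem the matching factorization patterns would occur for a proportion of primes equal to their share of the group: S_6 (6T16) additionally contains elements of type 5+1, 3+2+1, 3+1+1+1 (304 of its 720 elements, about 42% of primes). None of the 67 primes tested shows any such pattern (for each of these groups the chance of that is below 10^-4), which rules them out. Hence G = S_4 x C_2 (6T11), of order 48.

6T11: S_4 x C_2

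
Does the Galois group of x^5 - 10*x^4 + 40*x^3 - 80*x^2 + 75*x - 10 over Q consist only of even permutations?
Yes

The polynomial is irreducible of degree 5 over Q. Its discriminant is 64000000 = 8000^2, a perfect square. A Galois group lies in the alternating group exactly when the discriminant is a square in Q, so the Galois group (D_5) is contained in A_5.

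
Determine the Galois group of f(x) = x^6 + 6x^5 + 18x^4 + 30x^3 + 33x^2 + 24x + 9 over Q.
PGL(2,5) (also written S5(6))

The polynomial f is an irreducible sextic over Q, so G = Gal(f/Q) is one of the 16 transitive subgroups 6T1, ..., 6T16 of S_6. The discriminant of f is -16003008, which is not a perfect square, so G is not contained in A_6. The transitive groups of degree 6 not contained in A_6 are: C_6 (6T1, order 6), S_3 (6T2, order 6), D_6 (6T3, order 12), C_3 x S_3 (6T5, order 18), A_4 x C_2 (6T6, order 24), S_4 (6T8, order 24), S_3 x S_3 (6T9, order 36), S_4 x C_2 (6T11, order 48), (S_3 x S_3) : C_2 (6T13, order 72), PGL(2,5) (6T14, order 120), S_6 (6T16, order 720). By Dedekind's theorem, for a prime p not dividing disc(f) the degrees of the irreducible factors of f mod p form the cycle type of an element of G. Factoring f modulo the 21 such primes p <= 89 (skipping 2, 3, 7, which divide the discriminant), each new pattern first appears at: mod 5: f = (x^6 + x^5 + 3x^4 + 3x^2 + 4x + 4), pattern 6; mod 11: f = (x + 10)(x^5 + 7x^4 + 3x^3 + 2), pattern 5+1; mod 13: f = (x + 2)(x + 6)(x^4 + 11x^3 + 9x^2 + 8x + 4), pattern 4+1+1; mod 23: f = (x + 4)(x + 8)(x^2 + 7x + 8)(x^2 + 10x + 3), pattern 2+2+1+1; mod 43: f = (x^3 + 22x^2 + 20x + 21)(x^3 + 27x^2 + 6x + 25), pattern 3+3; mod 61: f = (x^2 + 34x + 5)(x^2 + 45x + 56)(x^2 + 49x + 46), pattern 2+2+2. No other pattern occurs in this range, so the set of observed cycle types is {6, 5+1, 4+1+1, 2+2+1+1, 3+3, 2+2+2}. The candidates containing elements of all these cycle types are PGL(2,5) (6T14) of order 120, S_6 (6T16) of order 720; the others are excluded. The observed types are precisely the cycle types that occur in PGL(2,5) (6T14) (apart from the identity). Each of the other remaining candidates has further cycle types, and by the Chebotarev density theorem the matching factorization patterns would occur for a proportion of primes equal to their share of the group: S_6 (6T16) additionally contains elements of type 4+2, 3+2+1, 3+1+1+1, 2+1+1+1+1 (265 of its 720 elements, about 37% of primes). None of the 21 primes tested shows any such pattern (for each of these groups the chance of that is below 10^-4), which rules them out. Hence G = PGL(2,5) (6T14), of order 120.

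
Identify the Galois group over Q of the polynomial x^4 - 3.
D_4

The polynomial is an irreducible quartic over Q and its discriminant is -6912, which is not a perfect square, so the Galois group is not contained in A_4. The resolvent cubic y^3 + 12*y has exactly one rational root, so the Galois group is C_4 or D_4. The quartic remains irreducible over Q(sqrt(disc)), so the group is D_4.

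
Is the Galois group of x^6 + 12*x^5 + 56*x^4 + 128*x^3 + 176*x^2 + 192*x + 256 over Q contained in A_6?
The polynomial is irreducible of degree 6 over Q. Its discriminant is -5497558138880000, which is not a perfect square. A Galois group lies in the alternating group exactly when the discriminant is a square in Q, so the Galois group (S_4) is not contained in A_6.

No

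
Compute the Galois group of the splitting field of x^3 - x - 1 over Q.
S_3

The polynomial is an irreducible cubic over Q and its discriminant is -23, which is not a perfect square. For an irreducible cubic, a non-square discriminant gives Galois group S_3.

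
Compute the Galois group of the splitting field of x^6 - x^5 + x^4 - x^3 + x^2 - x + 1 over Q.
The polynomial f is an irreducible sextic over Q, so G = Gal(f/Q) is one of the 16 transitive subgroups 6T1, ..., 6T16 of S_6. The discriminant of f is -16807, which is not a perfect square, so G is not contained in A_6. The transitive groups of degree 6 not contained in A_6 are: C_6 (6T1, order 6), S_3 (6T2, order 6), D_6 (6T3, order 12), C_3 x S_3 (6T5, order 18), A_4 x C_2 (6T6, order 24), S_4 (6T8, order 24), S_3 x S_3 (6T9, order 36), S_4 x C_2 (6T11, order 48), (S_3 x S_3) : C_2 (6T13, order 72), PGL(2,5) (6T14, order 120), S_6 (6T16, order 720). By Dedekind's theorem, for a prime p not dividing disc(f) the degrees of the irreducible factors of f mod p form the cycle type of an element of G. Factoring f modulo the 37 such primes p <= 163 (skipping 7, which divides the discriminant), each new pattern first appears at: mod 2: f = (x^3 + x + 1)(x^3 + x^2 + 1), pattern 3+3; mod 3: f = (x^6 + 2x^5 + x^4 + 2x^3 + x^2 + 2x + 1), pattern 6; mod 13: f = (x^2 + 7x + 1)(x^2 + 8x + 1)(x^2 + 10x + 1), pattern 2+2+2; mod 29: f = (x + 7)(x + 16)(x + 20)(x + 23)(x + 24)(x + 25), pattern 1+1+1+1+1+1. No other pattern occurs in this range, so the set of observed cycle types is {3+3, 6, 2+2+2, 1+1+1+1+1+1}. The candidates containing elements of all these cycle types are C_6 (6T1) of order 6, D_6 (6T3) of order 12, C_3 x S_3 (6T5) of order 18, A_4 x C_2 (6T6) of order 24, S_3 x S_3 (6T9) of order 36, S_4 x C_2 (6T11) of order 48, (S_3 x S_3) : C_2 (6T13) of order 72, PGL(2,5) (6T14) of order 120, S_6 (6T16) of order 720; the others are excluded. The observed types are precisely the cycle types that occur in C_6 (6T1). Each of the other remaining candidates has further cycle types, and by the Chebotarev density theorem the matching factorization patterns would occur for a proportion of primes equal to their share of the group: D_6 (6T3) additionally contains elements of type 2+2+1+1 (3 of its 12 elements, about 25% of primes); C_3 x S_3 (6T5) additionally contains elements of type 3+1+1+1 (4 of its 18 elements, about 22% of primes); A_4 x C_2 (6T6) additionally contains elements of type 2+2+1+1, 2+1+1+1+1 (6 of its 24 elements, about 25% of primes); S_3 x S_3 (6T9) additionally contains elements of type 3+1+1+1, 2+2+1+1 (13 of its 36 elements, about 36% of primes); S_4 x C_2 (6T11) additionally contains elements of type 4+2, 4+1+1, 2+2+1+1, 2+1+1+1+1 (24 of its 48 elements, about 50% of primes); (S_3 x S_3) : C_2 (6T13) additionally contains elements of type 4+2, 3+2+1, 3+1+1+1, 2+2+1+1, 2+1+1+1+1 (49 of its 72 elements, about 68% of primes); PGL(2,5) (6T14) additionally contains elements of type 5+1, 4+1+1, 2+2+1+1 (69 of its 120 elements, about 58% of primes); S_6 (6T16) additionally contains elements of type 5+1, 4+2, 4+1+1, 3+2+1, 3+1+1+1, 2+2+1+1, 2+1+1+1+1 (544 of its 720 elements, about 76% of primes). None of the 37 primes tested shows any such pattern (for each of these groups the chance of that is below 10^-4), which rules them out. Hence G = C_6 (6T1), of order 6.

6T1: C_6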